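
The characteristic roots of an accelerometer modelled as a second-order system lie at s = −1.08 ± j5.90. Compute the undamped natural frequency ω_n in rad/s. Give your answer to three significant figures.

With σ = 1.08, ω_d = 5.90: ω_n = √(σ²+ω_d²) = 6.00 rad/s, ζ = σ/ω_n = 0.180.

ω_n ≈ 6.00 rad/s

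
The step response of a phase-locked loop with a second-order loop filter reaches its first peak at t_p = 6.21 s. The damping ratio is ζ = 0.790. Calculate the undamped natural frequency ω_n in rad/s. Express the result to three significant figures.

Peak time t_p = π/ω_d, so ω_d = π/t_p = π/6.21 = 0.506 rad/s.
ω_n = ω_d/√(1−ζ²) = 0.506/√0.376 = 0.825 rad/s.

ω_n ≈ 0.825 rad/s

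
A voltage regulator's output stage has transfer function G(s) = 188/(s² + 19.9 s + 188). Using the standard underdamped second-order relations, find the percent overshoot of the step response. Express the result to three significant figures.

Matching coefficients with s² + 2ζω_n s + ω_n² gives ω_n² = 188 ⇒ ω_n = 13.7 rad/s, and ζ = 19.9/(2ω_n) = 0.726.
%OS = 100·exp(−πζ/√(1−ζ²)) = 3.64%.

%OS ≈ 3.64%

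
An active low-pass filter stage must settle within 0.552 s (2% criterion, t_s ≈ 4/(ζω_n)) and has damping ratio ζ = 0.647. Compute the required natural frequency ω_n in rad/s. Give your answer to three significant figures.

ω_n ≈ 11.2 rad/s

Rearranging t_s ≈ 4/(ζω_n) gives ω_n = 4/(ζ·t_s) = 4/(0.647 × 0.552) = 11.2 rad/s.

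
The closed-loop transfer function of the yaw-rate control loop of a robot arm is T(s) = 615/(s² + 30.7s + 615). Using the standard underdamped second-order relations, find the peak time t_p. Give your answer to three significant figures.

ω_n = √615 = 24.8 rad/s; ζ = 30.7/(2·24.8) = 0.619.
The damped frequency ω_d = ω_n√(1−ζ²) = 19.5 rad/s. Then t_p = π/ω_d = 0.161 s.

t_p ≈ 0.161 s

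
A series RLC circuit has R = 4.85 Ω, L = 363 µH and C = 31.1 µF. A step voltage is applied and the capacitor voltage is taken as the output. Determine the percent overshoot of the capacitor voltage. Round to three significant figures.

For a series RLC circuit (capacitor voltage as output), ω_n = 1/√(LC) = 1/√(363 µH · 31.1 µF) = 9410 rad/s.
ζ = (R/2)·√(C/L) = (4.85/2)·√(31.1 µF/363 µH) = 0.710.
Overshoot: exp(−π·0.710/√(1−0.710²)) = 0.0422, i.e. 4.22%.

%OS ≈ 4.22%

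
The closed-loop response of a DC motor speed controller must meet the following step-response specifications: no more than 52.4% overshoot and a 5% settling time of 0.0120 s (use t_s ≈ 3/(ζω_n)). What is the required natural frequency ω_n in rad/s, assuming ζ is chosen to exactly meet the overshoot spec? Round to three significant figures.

ζ = −ln(OS)/√(π² + (ln OS)²). With OS = 0.524, ln OS = −0.6463 and ζ = 0.6463/3.207 = 0.201.
Then ω_n = 3/(ζ t_s) = 3/(0.201 × 0.0120) = 1240 rad/s.

ω_n ≈ 1240 rad/s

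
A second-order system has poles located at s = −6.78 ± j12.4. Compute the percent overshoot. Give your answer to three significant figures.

%OS ≈ 17.9%

With σ = 6.78, ω_d = 12.4: ω_n = √(σ²+ω_d²) = 14.1 rad/s, ζ = σ/ω_n = 0.480.
%OS = 100·exp(−πζ/√(1−ζ²)) = 17.9%.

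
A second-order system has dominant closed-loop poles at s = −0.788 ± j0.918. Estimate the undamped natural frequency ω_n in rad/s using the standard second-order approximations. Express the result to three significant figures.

The poles are at −σ ± jω_d with σ = 0.788 and ω_d = 0.918, so ω_n = √(σ²+ω_d²) = 1.21 rad/s and ζ = σ/ω_n = 0.651.

ω_n ≈ 1.21 rad/s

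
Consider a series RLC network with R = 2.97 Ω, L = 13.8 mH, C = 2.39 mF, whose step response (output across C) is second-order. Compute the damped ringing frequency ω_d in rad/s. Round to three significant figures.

ω_d ≈ 137 rad/s

For a series RLC circuit (capacitor voltage as output), ω_n = 1/√(LC) = 1/√(13.8 mH · 2.39 mF) = 174 rad/s.
ζ = (R/2)·√(C/L) = (2.97/2)·√(2.39 mF/13.8 mH) = 0.618.
ω_d = 174·√(1 − 0.618²) = 137 rad/s.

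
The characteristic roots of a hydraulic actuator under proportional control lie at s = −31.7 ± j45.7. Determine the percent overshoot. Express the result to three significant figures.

The poles are at −σ ± jω_d with σ = 31.7 and ω_d = 45.7, so ω_n = √(σ²+ω_d²) = 55.6 rad/s and ζ = σ/ω_n = 0.570.
%OS = 100·exp(−πζ/√(1−ζ²)) = 11.3%.

%OS ≈ 11.3%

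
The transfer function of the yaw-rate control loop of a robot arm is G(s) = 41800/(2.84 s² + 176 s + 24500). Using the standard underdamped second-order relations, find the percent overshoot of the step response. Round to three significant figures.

Dividing through by 2.84: denominator becomes s² + 61.97 s + 8627.
So ω_n = √8627 = 92.9 rad/s and ζ = 61.97/(2·92.9) = 0.334.
%OS = 100 e^{−πζ/√(1−ζ²)} with ζ = 0.334 gives 32.9%.

%OS ≈ 32.9%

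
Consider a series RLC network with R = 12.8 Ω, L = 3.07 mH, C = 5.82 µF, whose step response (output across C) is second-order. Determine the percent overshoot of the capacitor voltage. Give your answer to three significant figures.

For a series RLC circuit (capacitor voltage as output), ω_n = 1/√(LC) = 1/√(3.07 mH · 5.82 µF) = 7480 rad/s.
ζ = (R/2)·√(C/L) = (12.8/2)·√(5.82 µF/3.07 mH) = 0.279.
%OS = 100·exp(−πζ/√(1−ζ²)) = 40.2%.

%OS ≈ 40.2%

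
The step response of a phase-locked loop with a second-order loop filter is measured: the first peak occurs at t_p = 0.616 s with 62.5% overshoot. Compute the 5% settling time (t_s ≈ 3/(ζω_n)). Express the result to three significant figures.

t_s ≈ 3.93 s

The overshoot fixes ζ = −ln(OS)/√(π²+ln²(OS)) = 0.148.
t_p = π/ω_d ⇒ ω_d = 5.10 rad/s; then ω_n = ω_d/√(1−ζ²) = 5.16 rad/s.
t_s ≈ 3/(ζω_n) = 3/(0.148·5.16) = 3.93 s.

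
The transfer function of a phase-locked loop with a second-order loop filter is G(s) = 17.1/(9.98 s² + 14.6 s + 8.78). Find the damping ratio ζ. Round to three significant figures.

ζ ≈ 0.780

Dividing through by 9.98: denominator becomes s² + 1.463 s + 0.8798.
So ω_n = √0.8798 = 0.938 rad/s and ζ = 1.463/(2·0.938) = 0.780.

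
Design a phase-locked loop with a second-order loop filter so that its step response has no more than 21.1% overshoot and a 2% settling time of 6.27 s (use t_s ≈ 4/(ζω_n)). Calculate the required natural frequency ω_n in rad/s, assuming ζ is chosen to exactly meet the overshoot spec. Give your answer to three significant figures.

Inverting the overshoot relation: ζ = |ln 0.211|/√(π² + ln²0.211) = 0.444.
Then ω_n = 4/(ζ t_s) = 4/(0.444 × 6.27) = 1.44 rad/s.

ω_n ≈ 1.44 rad/s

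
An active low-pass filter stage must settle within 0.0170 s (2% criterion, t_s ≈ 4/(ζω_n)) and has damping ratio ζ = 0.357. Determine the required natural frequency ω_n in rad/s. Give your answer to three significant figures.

ω_n ≈ 659 rad/s

Rearranging t_s ≈ 4/(ζω_n) gives ω_n = 4/(ζ·t_s) = 4/(0.357 × 0.0170) = 659 rad/s.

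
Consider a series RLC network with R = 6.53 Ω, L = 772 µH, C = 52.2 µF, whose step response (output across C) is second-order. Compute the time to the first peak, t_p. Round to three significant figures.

For a series RLC circuit (capacitor voltage as output), ω_n = 1/√(LC) = 1/√(772 µH · 52.2 µF) = 4980 rad/s.
ζ = (R/2)·√(C/L) = (6.53/2)·√(52.2 µF/772 µH) = 0.849.
The damped frequency ω_d = ω_n√(1−ζ²) = 2630 rad/s. t_p = π/ω_d = 0.00119 s.

t_p ≈ 0.00119 s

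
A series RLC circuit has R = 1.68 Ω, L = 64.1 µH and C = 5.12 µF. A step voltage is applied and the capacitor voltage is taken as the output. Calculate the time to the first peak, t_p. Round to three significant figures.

For a series RLC circuit (capacitor voltage as output), ω_n = 1/√(LC) = 1/√(64.1 µH · 5.12 µF) = 55200 rad/s.
ζ = (R/2)·√(C/L) = (1.68/2)·√(5.12 µF/64.1 µH) = 0.237.
The damped frequency ω_d = ω_n√(1−ζ²) = 53600 rad/s. t_p = π/ω_d = 0.0000586 s.

t_p ≈ 0.0000586 s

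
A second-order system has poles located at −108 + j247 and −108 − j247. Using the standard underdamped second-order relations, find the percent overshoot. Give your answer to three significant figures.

%OS ≈ 25.3%

The poles are at −σ ± jω_d with σ = 108 and ω_d = 247, so ω_n = √(σ²+ω_d²) = 270 rad/s and ζ = σ/ω_n = 0.401.
Overshoot: exp(−π·0.401/√(1−0.401²)) = 0.253, i.e. 25.3%.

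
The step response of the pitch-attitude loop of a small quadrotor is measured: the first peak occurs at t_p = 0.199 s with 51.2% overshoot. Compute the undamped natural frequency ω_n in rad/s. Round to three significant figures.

From the overshoot, ζ = −ln(OS)/√(π²+ln²(OS)) = 0.208.
From t_p = π/ω_d, ω_d = π/0.199 = 15.8 rad/s, so ω_n = ω_d/√(1−ζ²) = 16.1 rad/s.

ω_n ≈ 16.1 rad/s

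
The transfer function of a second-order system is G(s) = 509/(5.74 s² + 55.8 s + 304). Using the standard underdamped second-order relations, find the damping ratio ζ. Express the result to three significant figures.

ζ ≈ 0.668

Dividing through by 5.74: denominator becomes s² + 9.721 s + 52.96.
So ω_n = √52.96 = 7.28 rad/s and ζ = 9.721/(2·7.28) = 0.668.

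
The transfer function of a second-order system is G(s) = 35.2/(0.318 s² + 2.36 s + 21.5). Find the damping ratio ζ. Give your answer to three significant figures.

ζ ≈ 0.451

Dividing through by 0.318: denominator becomes s² + 7.421 s + 67.61.
So ω_n = √67.61 = 8.22 rad/s and ζ = 7.421/(2·8.22) = 0.451.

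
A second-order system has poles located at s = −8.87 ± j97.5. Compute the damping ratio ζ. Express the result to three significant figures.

The poles are at −σ ± jω_d with σ = 8.87 and ω_d = 97.5, so ω_n = √(σ²+ω_d²) = 97.9 rad/s and ζ = σ/ω_n = 0.0906.

ζ ≈ 0.0906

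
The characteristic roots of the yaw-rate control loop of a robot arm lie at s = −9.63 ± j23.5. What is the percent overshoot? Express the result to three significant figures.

With σ = 9.63, ω_d = 23.5: ω_n = √(σ²+ω_d²) = 25.4 rad/s, ζ = σ/ω_n = 0.379.
%OS = 100·exp(−πζ/√(1−ζ²)) = 27.6%.

%OS ≈ 27.6%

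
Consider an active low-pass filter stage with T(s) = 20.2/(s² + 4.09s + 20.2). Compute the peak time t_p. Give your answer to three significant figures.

t_p ≈ 0.785 s

Comparing the denominator to s² + 2ζω_n s + ω_n²: ω_n = √20.2 = 4.49 rad/s, and 2ζω_n = 4.09 so ζ = 4.09/(2·4.49) = 0.455.
ω_d = ω_n√(1−ζ²) = 4.00 rad/s. Then t_p = π/ω_d = 0.785 s.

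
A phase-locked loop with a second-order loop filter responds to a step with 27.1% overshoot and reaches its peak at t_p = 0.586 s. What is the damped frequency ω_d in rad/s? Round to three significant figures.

ω_d ≈ 5.36 rad/s

t_p = π/ω_d, so ω_d = π/0.586 = 5.36 rad/s.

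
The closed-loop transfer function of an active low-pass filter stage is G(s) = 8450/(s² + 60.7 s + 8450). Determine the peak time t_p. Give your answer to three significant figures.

t_p ≈ 0.0362 s

Matching coefficients with s² + 2ζω_n s + ω_n² gives ω_n² = 8450 ⇒ ω_n = 91.9 rad/s, and ζ = 60.7/(2ω_n) = 0.330.
ω_d = 91.9·√(1 − 0.330²) = 86.8 rad/s. Then t_p = π/ω_d = 0.0362 s.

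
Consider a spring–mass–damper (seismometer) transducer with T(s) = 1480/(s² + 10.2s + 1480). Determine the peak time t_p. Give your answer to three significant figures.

Matching coefficients with s² + 2ζω_n s + ω_n² gives ω_n² = 1480 ⇒ ω_n = 38.5 rad/s, and ζ = 10.2/(2ω_n) = 0.133.
ω_d = ω_n√(1−ζ²) = 38.1 rad/s. Then t_p = π/ω_d = 0.0824 s.

t_p ≈ 0.0824 s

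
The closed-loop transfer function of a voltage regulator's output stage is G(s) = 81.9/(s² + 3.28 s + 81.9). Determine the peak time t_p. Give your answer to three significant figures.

t_p ≈ 0.353 s

Comparing the denominator to s² + 2ζω_n s + ω_n²: ω_n = √81.9 = 9.05 rad/s, and 2ζω_n = 3.28 so ζ = 3.28/(2·9.05) = 0.181.
ω_d = ω_n√(1−ζ²) = 8.90 rad/s. Then t_p = π/ω_d = 0.353 s.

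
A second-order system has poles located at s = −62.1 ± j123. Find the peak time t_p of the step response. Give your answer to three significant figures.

t_p ≈ 0.0255 s

t_p = π/ω_d with ω_d = 123 (the imaginary part), so t_p = 0.0255 s.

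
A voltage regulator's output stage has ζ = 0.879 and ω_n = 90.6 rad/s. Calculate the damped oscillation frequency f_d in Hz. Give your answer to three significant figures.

ω_d = ω_n√(1−ζ²) = 90.6·√0.227 = 43.2 rad/s.
f_d = ω_d/(2π) = 6.88 Hz.

f_d ≈ 6.88 Hz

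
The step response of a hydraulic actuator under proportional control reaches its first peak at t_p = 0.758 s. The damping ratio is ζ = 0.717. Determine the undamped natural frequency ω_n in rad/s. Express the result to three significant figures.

ω_n ≈ 5.95 rad/s

Peak time t_p = π/ω_d, so ω_d = π/t_p = π/0.758 = 4.14 rad/s.
ω_n = ω_d/√(1−ζ²) = 4.14/√0.486 = 5.95 rad/s.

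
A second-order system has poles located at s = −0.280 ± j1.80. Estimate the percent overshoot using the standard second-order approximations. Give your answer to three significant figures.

|pole| = ω_n = √(0.280² + 1.80²) = 1.82 rad/s; ζ = cos θ = σ/ω_n = 0.154.
%OS = 100 e^{−πζ/√(1−ζ²)} with ζ = 0.154 gives 61.3%.

%OS ≈ 61.3%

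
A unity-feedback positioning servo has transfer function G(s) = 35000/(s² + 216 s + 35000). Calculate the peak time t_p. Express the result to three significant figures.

t_p ≈ 0.0206 s

Matching coefficients with s² + 2ζω_n s + ω_n² gives ω_n² = 35000 ⇒ ω_n = 187 rad/s, and ζ = 216/(2ω_n) = 0.577.
The damped frequency ω_d = ω_n√(1−ζ²) = 153 rad/s. Then t_p = π/ω_d = 0.0206 s.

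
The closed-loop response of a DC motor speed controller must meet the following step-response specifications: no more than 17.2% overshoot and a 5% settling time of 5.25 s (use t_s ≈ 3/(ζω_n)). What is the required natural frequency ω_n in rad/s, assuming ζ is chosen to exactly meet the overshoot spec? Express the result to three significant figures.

From %OS = 100·exp(−πζ/√(1−ζ²)), invert to get ζ = −ln(OS)/√(π² + ln²(OS)) with OS = 0.172.
−ln 0.172 = 1.760, so ζ = 1.760/√(π² + 3.099) = 0.489.
From t_s ≈ 3/(ζω_n): ω_n = 3/(ζ·t_s) = 3/(0.489·5.25) = 1.17 rad/s.

ω_n ≈ 1.17 rad/s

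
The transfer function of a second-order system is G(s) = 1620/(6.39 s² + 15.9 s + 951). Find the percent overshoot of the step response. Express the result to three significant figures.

%OS ≈ 72.5%

Dividing through by 6.39: denominator becomes s² + 2.488 s + 148.8.
So ω_n = √148.8 = 12.2 rad/s and ζ = 2.488/(2·12.2) = 0.102.
Overshoot: exp(−π·0.102/√(1−0.102²)) = 0.725, i.e. 72.5%.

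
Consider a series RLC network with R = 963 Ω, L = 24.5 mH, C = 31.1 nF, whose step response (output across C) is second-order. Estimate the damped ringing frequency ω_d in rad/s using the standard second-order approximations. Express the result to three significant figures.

ω_d ≈ 30400 rad/s

For a series RLC circuit (capacitor voltage as output), ω_n = 1/√(LC) = 1/√(24.5 mH · 31.1 nF) = 36200 rad/s.
ζ = (R/2)·√(C/L) = (963/2)·√(31.1 nF/24.5 mH) = 0.542.
The damped frequency ω_d = ω_n√(1−ζ²) = 30400 rad/s.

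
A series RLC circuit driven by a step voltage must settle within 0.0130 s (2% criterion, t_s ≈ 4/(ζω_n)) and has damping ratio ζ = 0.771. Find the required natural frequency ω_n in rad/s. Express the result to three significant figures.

ω_n ≈ 399 rad/s

Rearranging t_s ≈ 4/(ζω_n) gives ω_n = 4/(ζ·t_s) = 4/(0.771 × 0.0130) = 399 rad/s.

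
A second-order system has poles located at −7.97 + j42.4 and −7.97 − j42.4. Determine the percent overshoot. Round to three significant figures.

%OS ≈ 55.4%

|pole| = ω_n = √(7.97² + 42.4²) = 43.1 rad/s; ζ = cos θ = σ/ω_n = 0.185.
Overshoot: exp(−π·0.185/√(1−0.185²)) = 0.554, i.e. 55.4%.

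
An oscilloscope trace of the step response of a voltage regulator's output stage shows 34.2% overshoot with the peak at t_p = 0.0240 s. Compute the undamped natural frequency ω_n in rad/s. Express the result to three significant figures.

ζ from %OS: ζ = |ln 0.342|/√(π²+ln²0.342) = 0.323.
From t_p = π/ω_d, ω_d = π/0.0240 = 131 rad/s, so ω_n = ω_d/√(1−ζ²) = 138 rad/s.

ω_n ≈ 138 rad/s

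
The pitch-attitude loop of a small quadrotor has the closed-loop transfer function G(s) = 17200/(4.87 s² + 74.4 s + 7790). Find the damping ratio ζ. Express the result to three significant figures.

ζ ≈ 0.191

Dividing through by 4.87: denominator becomes s² + 15.28 s + 1600.
So ω_n = √1600 = 40.0 rad/s and ζ = 15.28/(2·40.0) = 0.191.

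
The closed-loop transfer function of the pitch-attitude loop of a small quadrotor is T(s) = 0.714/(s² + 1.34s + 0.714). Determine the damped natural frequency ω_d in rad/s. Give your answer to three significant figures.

ω_d ≈ 0.515 rad/s

Comparing the denominator to s² + 2ζω_n s + ω_n²: ω_n = √0.714 = 0.845 rad/s, and 2ζω_n = 1.34 so ζ = 1.34/(2·0.845) = 0.793.
ω_d = 0.845·√(1 − 0.793²) = 0.515 rad/s.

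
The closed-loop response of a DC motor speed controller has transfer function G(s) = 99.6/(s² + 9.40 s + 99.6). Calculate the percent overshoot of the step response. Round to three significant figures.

Matching coefficients with s² + 2ζω_n s + ω_n² gives ω_n² = 99.6 ⇒ ω_n = 9.98 rad/s, and ζ = 9.40/(2ω_n) = 0.471.
%OS = 100·exp(−πζ/√(1−ζ²)) = 18.7%.

%OS ≈ 18.7%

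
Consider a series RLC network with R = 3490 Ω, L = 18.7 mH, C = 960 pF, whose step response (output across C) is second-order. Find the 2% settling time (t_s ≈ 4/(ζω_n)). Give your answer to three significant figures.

t_s ≈ 0.0000429 s

For a series RLC circuit (capacitor voltage as output), ω_n = 1/√(LC) = 1/√(18.7 mH · 960 pF) = 236000 rad/s.
ζ = (R/2)·√(C/L) = (3490/2)·√(960 pF/18.7 mH) = 0.395.
t_s ≈ 4/(ζω_n) = 0.0000429 s.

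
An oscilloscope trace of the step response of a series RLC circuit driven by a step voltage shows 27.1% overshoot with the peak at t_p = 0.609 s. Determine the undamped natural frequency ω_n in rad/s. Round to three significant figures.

ω_n ≈ 5.59 rad/s

ζ from %OS: ζ = |ln 0.271|/√(π²+ln²0.271) = 0.384.
From t_p = π/ω_d, ω_d = π/0.609 = 5.16 rad/s, so ω_n = ω_d/√(1−ζ²) = 5.59 rad/s.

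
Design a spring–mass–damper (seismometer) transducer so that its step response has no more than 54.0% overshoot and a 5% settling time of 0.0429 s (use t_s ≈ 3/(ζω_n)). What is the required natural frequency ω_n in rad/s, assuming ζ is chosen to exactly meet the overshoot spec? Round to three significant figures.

Inverting the overshoot relation: ζ = |ln 0.540|/√(π² + ln²0.540) = 0.192.
From t_s ≈ 3/(ζω_n): ω_n = 3/(ζ·t_s) = 3/(0.192·0.0429) = 363 rad/s.

ω_n ≈ 363 rad/s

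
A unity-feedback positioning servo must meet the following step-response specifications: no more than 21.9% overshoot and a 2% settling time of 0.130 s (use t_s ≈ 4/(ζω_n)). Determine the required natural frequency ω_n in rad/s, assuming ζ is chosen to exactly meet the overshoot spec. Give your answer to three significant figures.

ω_n ≈ 70.7 rad/s

From %OS = 100·exp(−πζ/√(1−ζ²)), invert to get ζ = −ln(OS)/√(π² + ln²(OS)) with OS = 0.219.
−ln 0.219 = 1.519, so ζ = 1.519/√(π² + 2.306) = 0.435.
Then ω_n = 4/(ζ t_s) = 4/(0.435 × 0.130) = 70.7 rad/s.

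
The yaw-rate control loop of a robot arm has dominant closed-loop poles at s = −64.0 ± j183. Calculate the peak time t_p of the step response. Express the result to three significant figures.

t_p ≈ 0.0172 s

t_p = π/ω_d with ω_d = 183 (the imaginary part), so t_p = 0.0172 s.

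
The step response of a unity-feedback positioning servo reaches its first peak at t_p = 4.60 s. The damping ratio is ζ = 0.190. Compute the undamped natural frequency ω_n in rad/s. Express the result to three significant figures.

Peak time t_p = π/ω_d, so ω_d = π/t_p = π/4.60 = 0.683 rad/s.
ω_n = ω_d/√(1−ζ²) = 0.683/√0.964 = 0.696 rad/s.

ω_n ≈ 0.696 rad/s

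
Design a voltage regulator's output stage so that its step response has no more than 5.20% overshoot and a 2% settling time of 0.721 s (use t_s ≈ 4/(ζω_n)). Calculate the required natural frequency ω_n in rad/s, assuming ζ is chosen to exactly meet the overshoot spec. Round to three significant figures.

From %OS = 100·exp(−πζ/√(1−ζ²)), invert to get ζ = −ln(OS)/√(π² + ln²(OS)) with OS = 0.0520.
−ln 0.0520 = 2.957, so ζ = 2.957/√(π² + 8.741) = 0.685.
From t_s ≈ 4/(ζω_n): ω_n = 4/(ζ·t_s) = 4/(0.685·0.721) = 8.10 rad/s.

ω_n ≈ 8.10 rad/s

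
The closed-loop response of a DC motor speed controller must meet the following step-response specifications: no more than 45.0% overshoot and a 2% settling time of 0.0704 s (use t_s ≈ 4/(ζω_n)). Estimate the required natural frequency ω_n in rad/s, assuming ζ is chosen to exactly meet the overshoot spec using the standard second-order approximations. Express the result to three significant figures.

ζ = −ln(OS)/√(π² + (ln OS)²). With OS = 0.450, ln OS = −0.7985 and ζ = 0.7985/3.241 = 0.246.
Then ω_n = 4/(ζ t_s) = 4/(0.246 × 0.0704) = 231 rad/s.

ω_n ≈ 231 rad/s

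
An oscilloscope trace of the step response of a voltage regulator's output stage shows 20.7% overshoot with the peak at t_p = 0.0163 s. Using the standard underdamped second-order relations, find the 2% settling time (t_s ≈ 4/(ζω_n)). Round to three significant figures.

ζ from %OS: ζ = |ln 0.207|/√(π²+ln²0.207) = 0.448.
t_p = π/ω_d ⇒ ω_d = 193 rad/s; then ω_n = ω_d/√(1−ζ²) = 216 rad/s.
t_s ≈ 4/(ζω_n) = 4/(0.448·216) = 0.0414 s.

t_s ≈ 0.0414 s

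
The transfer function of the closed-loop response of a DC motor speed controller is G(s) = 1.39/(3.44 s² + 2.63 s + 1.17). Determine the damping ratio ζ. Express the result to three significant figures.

ζ ≈ 0.655

Dividing through by 3.44: denominator becomes s² + 0.7645 s + 0.3401.
So ω_n = √0.3401 = 0.583 rad/s and ζ = 0.7645/(2·0.583) = 0.655.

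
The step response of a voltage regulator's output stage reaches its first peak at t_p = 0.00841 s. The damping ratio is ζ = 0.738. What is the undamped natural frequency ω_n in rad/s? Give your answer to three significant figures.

ω_n ≈ 554 rad/s

Peak time t_p = π/ω_d, so ω_d = π/t_p = π/0.00841 = 374 rad/s.
ω_n = ω_d/√(1−ζ²) = 374/√0.455 = 554 rad/s.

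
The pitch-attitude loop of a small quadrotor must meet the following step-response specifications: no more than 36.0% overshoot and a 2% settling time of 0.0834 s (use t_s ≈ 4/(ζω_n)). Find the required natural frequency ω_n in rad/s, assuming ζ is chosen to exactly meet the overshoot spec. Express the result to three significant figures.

ω_n ≈ 155 rad/s

ζ = −ln(OS)/√(π² + (ln OS)²). With OS = 0.360, ln OS = −1.022 and ζ = 1.022/3.304 = 0.309.
From t_s ≈ 4/(ζω_n): ω_n = 4/(ζ·t_s) = 4/(0.309·0.0834) = 155 rad/s.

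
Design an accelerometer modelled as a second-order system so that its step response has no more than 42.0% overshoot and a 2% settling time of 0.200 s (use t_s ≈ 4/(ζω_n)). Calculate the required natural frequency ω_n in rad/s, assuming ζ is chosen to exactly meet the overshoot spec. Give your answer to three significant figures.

ω_n ≈ 75.1 rad/s

Inverting the overshoot relation: ζ = |ln 0.420|/√(π² + ln²0.420) = 0.266.
From t_s ≈ 4/(ζω_n): ω_n = 4/(ζ·t_s) = 4/(0.266·0.200) = 75.1 rad/s.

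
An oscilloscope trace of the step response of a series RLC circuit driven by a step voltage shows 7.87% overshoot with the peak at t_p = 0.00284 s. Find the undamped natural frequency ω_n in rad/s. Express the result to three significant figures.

The overshoot fixes ζ = −ln(OS)/√(π²+ln²(OS)) = 0.629.
t_p = π/ω_d ⇒ ω_d = 1110 rad/s; then ω_n = ω_d/√(1−ζ²) = 1420 rad/s.

ω_n ≈ 1420 rad/s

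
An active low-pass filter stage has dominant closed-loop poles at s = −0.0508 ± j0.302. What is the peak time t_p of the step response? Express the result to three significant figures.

t_p = π/ω_d with ω_d = 0.302 (the imaginary part), so t_p = 10.4 s.

t_p ≈ 10.4 s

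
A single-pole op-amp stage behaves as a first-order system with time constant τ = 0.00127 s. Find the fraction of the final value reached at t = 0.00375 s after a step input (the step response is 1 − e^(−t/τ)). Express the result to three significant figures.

y(t)/y_∞ = 1 − e^(−t/τ) = 1 − e^(−0.00375/0.00127) = 1 − e^(−2.95) = 0.948.

y/y_∞ ≈ 0.948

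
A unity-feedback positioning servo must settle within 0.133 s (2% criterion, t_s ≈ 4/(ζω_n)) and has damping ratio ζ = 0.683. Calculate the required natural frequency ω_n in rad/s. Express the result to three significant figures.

Rearranging t_s ≈ 4/(ζω_n) gives ω_n = 4/(ζ·t_s) = 4/(0.683 × 0.133) = 44.0 rad/s.

ω_n ≈ 44.0 rad/s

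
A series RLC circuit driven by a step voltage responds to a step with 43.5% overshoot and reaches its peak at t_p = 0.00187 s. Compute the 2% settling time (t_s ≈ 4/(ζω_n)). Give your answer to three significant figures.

ζ from %OS: ζ = |ln 0.435|/√(π²+ln²0.435) = 0.256.
From t_p = π/ω_d, ω_d = π/0.00187 = 1680 rad/s, so ω_n = ω_d/√(1−ζ²) = 1740 rad/s.
t_s ≈ 4/(ζω_n) = 4/(0.256·1740) = 0.00899 s.

t_s ≈ 0.00899 s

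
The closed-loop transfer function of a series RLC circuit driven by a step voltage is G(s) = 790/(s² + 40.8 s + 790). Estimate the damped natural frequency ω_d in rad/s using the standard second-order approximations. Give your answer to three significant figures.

ω_d ≈ 19.3 rad/s

Comparing the denominator to s² + 2ζω_n s + ω_n²: ω_n = √790 = 28.1 rad/s, and 2ζω_n = 40.8 so ζ = 40.8/(2·28.1) = 0.726.
ω_d = ω_n√(1−ζ²) = 19.3 rad/s.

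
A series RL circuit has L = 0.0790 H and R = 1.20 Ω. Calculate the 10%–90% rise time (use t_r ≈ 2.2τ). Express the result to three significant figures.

τ = L/R = 0.0790/1.20 = 0.0658 s.
t_r ≈ 2.2τ = 0.145 s.

t_r ≈ 0.145 s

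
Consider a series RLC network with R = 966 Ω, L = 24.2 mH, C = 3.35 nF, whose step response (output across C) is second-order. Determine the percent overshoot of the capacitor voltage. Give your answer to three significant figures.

For a series RLC circuit (capacitor voltage as output), ω_n = 1/√(LC) = 1/√(24.2 mH · 3.35 nF) = 111000 rad/s.
ζ = (R/2)·√(C/L) = (966/2)·√(3.35 nF/24.2 mH) = 0.180.
%OS = 100·exp(−πζ/√(1−ζ²)) = 56.3%.

%OS ≈ 56.3%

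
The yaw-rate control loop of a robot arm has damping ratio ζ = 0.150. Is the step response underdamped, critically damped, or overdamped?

underdamped

Since ζ = 0.150 < 1, the system is underdamped.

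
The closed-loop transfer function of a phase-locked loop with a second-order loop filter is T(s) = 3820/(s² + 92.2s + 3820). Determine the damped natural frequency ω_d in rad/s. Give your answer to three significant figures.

Matching coefficients with s² + 2ζω_n s + ω_n² gives ω_n² = 3820 ⇒ ω_n = 61.8 rad/s, and ζ = 92.2/(2ω_n) = 0.746.
The damped frequency ω_d = ω_n√(1−ζ²) = 41.2 rad/s.

ω_d ≈ 41.2 rad/s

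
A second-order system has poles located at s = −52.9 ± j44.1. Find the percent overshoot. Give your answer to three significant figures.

%OS ≈ 2.31%

With σ = 52.9, ω_d = 44.1: ω_n = √(σ²+ω_d²) = 68.9 rad/s, ζ = σ/ω_n = 0.768.
%OS = 100·exp(−πζ/√(1−ζ²)) = 2.31%.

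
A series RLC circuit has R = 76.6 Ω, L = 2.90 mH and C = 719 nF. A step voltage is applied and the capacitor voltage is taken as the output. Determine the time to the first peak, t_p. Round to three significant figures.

t_p ≈ 0.000180 s

For a series RLC circuit (capacitor voltage as output), ω_n = 1/√(LC) = 1/√(2.90 mH · 719 nF) = 21900 rad/s.
ζ = (R/2)·√(C/L) = (76.6/2)·√(719 nF/2.90 mH) = 0.603.
The damped frequency ω_d = ω_n√(1−ζ²) = 17500 rad/s. t_p = π/ω_d = 0.000180 s.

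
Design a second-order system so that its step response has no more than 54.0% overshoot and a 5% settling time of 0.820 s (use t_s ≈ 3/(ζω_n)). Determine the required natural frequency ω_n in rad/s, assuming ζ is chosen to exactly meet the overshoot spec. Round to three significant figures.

ω_n ≈ 19.0 rad/s

Inverting the overshoot relation: ζ = |ln 0.540|/√(π² + ln²0.540) = 0.192.
Then ω_n = 3/(ζ t_s) = 3/(0.192 × 0.820) = 19.0 rad/s.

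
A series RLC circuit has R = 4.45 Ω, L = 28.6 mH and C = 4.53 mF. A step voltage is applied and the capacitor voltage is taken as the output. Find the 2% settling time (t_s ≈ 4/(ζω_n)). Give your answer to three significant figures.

t_s ≈ 0.0514 s

For a series RLC circuit (capacitor voltage as output), ω_n = 1/√(LC) = 1/√(28.6 mH · 4.53 mF) = 87.9 rad/s.
ζ = (R/2)·√(C/L) = (4.45/2)·√(4.53 mF/28.6 mH) = 0.886.
t_s ≈ 4/(ζω_n) = 0.0514 s.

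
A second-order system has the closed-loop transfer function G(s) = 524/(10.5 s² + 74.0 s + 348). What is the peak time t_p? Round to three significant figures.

t_p ≈ 0.690 s

Dividing through by 10.5: denominator becomes s² + 7.048 s + 33.14.
So ω_n = √33.14 = 5.76 rad/s and ζ = 7.048/(2·5.76) = 0.612.
ω_d = ω_n√(1−ζ²) = 4.55 rad/s. t_p = π/ω_d = 0.690 s.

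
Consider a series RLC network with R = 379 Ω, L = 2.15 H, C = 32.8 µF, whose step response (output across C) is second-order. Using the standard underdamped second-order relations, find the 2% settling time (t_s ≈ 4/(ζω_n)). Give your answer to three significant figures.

For a series RLC circuit (capacitor voltage as output), ω_n = 1/√(LC) = 1/√(2.15 H · 32.8 µF) = 119 rad/s.
ζ = (R/2)·√(C/L) = (379/2)·√(32.8 µF/2.15 H) = 0.740.
t_s ≈ 4/(ζω_n) = 0.0454 s.

t_s ≈ 0.0454 s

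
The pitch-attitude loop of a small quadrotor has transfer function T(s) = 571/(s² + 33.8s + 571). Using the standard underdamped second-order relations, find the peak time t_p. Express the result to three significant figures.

ω_n = √571 = 23.9 rad/s; ζ = 33.8/(2·23.9) = 0.707.
The damped frequency ω_d = ω_n√(1−ζ²) = 16.9 rad/s. Then t_p = π/ω_d = 0.186 s.

t_p ≈ 0.186 s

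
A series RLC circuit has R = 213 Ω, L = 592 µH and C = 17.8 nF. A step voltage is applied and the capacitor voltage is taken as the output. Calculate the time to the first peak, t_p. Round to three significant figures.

t_p ≈ 0.0000126 s

For a series RLC circuit (capacitor voltage as output), ω_n = 1/√(LC) = 1/√(592 µH · 17.8 nF) = 308000 rad/s.
ζ = (R/2)·√(C/L) = (213/2)·√(17.8 nF/592 µH) = 0.584.
ω_d = 308000·√(1 − 0.584²) = 250000 rad/s. t_p = π/ω_d = 0.0000126 s.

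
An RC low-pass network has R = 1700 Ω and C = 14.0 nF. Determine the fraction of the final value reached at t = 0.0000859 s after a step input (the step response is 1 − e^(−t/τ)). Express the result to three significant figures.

y/y_∞ ≈ 0.973

τ = RC = 1700 × 14.0 nF = 0.0000238 s.
y(t)/y_∞ = 1 − e^(−t/τ) = 1 − e^(−0.0000859/0.0000238) = 1 − e^(−3.61) = 0.973.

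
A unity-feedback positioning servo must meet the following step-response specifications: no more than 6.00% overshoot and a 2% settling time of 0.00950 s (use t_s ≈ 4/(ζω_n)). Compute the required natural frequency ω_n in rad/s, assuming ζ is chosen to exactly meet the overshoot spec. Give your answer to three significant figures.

Inverting the overshoot relation: ζ = |ln 0.0600|/√(π² + ln²0.0600) = 0.667.
Then ω_n = 4/(ζ t_s) = 4/(0.667 × 0.00950) = 631 rad/s.

ω_n ≈ 631 rad/s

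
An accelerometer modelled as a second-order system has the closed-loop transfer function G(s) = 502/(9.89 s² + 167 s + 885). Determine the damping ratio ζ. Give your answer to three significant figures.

ζ ≈ 0.893

Dividing through by 9.89: denominator becomes s² + 16.89 s + 89.48.
So ω_n = √89.48 = 9.46 rad/s and ζ = 16.89/(2·9.46) = 0.893.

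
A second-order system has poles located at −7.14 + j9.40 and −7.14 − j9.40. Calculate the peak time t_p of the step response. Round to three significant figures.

t_p ≈ 0.334 s

t_p = π/ω_d with ω_d = 9.40 (the imaginary part), so t_p = 0.334 s.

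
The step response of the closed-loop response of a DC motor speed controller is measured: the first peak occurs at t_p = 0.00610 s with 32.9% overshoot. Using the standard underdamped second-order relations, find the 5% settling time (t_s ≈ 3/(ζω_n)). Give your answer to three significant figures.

The overshoot fixes ζ = −ln(OS)/√(π²+ln²(OS)) = 0.334.
t_p = π/ω_d ⇒ ω_d = 515 rad/s; then ω_n = ω_d/√(1−ζ²) = 546 rad/s.
t_s ≈ 3/(ζω_n) = 3/(0.334·546) = 0.0165 s.

t_s ≈ 0.0165 s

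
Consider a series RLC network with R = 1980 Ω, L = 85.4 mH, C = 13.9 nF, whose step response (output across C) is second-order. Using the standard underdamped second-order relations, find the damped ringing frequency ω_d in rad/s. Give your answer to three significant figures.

For a series RLC circuit (capacitor voltage as output), ω_n = 1/√(LC) = 1/√(85.4 mH · 13.9 nF) = 29000 rad/s.
ζ = (R/2)·√(C/L) = (1980/2)·√(13.9 nF/85.4 mH) = 0.399.
The damped frequency ω_d = ω_n√(1−ζ²) = 26600 rad/s.

ω_d ≈ 26600 rad/s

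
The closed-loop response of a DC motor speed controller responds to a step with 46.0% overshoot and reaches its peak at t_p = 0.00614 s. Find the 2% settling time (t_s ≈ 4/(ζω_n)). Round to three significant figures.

t_s ≈ 0.0316 s

The overshoot fixes ζ = −ln(OS)/√(π²+ln²(OS)) = 0.240.
t_p = π/ω_d ⇒ ω_d = 512 rad/s; then ω_n = ω_d/√(1−ζ²) = 527 rad/s.
t_s ≈ 4/(ζω_n) = 4/(0.240·527) = 0.0316 s.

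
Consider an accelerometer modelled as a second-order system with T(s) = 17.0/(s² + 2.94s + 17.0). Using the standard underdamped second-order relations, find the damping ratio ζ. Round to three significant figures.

ζ ≈ 0.357

Comparing the denominator to s² + 2ζω_n s + ω_n²: ω_n = √17.0 = 4.12 rad/s, and 2ζω_n = 2.94 so ζ = 2.94/(2·4.12) = 0.357.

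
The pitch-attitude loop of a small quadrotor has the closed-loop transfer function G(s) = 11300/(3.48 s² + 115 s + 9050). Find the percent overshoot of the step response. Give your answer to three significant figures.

Dividing through by 3.48: denominator becomes s² + 33.05 s + 2601.
So ω_n = √2601 = 51.0 rad/s and ζ = 33.05/(2·51.0) = 0.324.
%OS = 100 e^{−πζ/√(1−ζ²)} with ζ = 0.324 gives 34.1%.

%OS ≈ 34.1%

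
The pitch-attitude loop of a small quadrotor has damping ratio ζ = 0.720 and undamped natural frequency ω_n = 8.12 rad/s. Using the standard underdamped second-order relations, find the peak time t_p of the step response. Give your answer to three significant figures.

The damped frequency is ω_d = ω_n√(1−ζ²) = 8.12·√(1−0.518) = 5.64 rad/s.
Peak time t_p = π/ω_d = π/5.64 = 0.558 s.

t_p ≈ 0.558 s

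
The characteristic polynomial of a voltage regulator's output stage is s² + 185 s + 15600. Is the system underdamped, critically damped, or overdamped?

a² − 4b = 185² − 4·15600 < 0 (complex roots); the system is underdamped.

underdamped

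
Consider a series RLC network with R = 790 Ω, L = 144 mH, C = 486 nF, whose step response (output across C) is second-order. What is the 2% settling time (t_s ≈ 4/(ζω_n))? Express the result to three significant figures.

t_s ≈ 0.00146 s

For a series RLC circuit (capacitor voltage as output), ω_n = 1/√(LC) = 1/√(144 mH · 486 nF) = 3780 rad/s.
ζ = (R/2)·√(C/L) = (790/2)·√(486 nF/144 mH) = 0.726.
t_s ≈ 4/(ζω_n) = 0.00146 s.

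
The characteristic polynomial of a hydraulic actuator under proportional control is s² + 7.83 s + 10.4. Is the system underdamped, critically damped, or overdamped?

a² − 4b = 20 > 0 (two distinct real roots); the system is overdamped.

overdamped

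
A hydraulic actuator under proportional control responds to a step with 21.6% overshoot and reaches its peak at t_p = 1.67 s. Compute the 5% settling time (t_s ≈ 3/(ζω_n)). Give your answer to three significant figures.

t_s ≈ 3.27 s

From the overshoot, ζ = −ln(OS)/√(π²+ln²(OS)) = 0.438.
From t_p = π/ω_d, ω_d = π/1.67 = 1.88 rad/s, so ω_n = ω_d/√(1−ζ²) = 2.09 rad/s.
t_s ≈ 3/(ζω_n) = 3/(0.438·2.09) = 3.27 s.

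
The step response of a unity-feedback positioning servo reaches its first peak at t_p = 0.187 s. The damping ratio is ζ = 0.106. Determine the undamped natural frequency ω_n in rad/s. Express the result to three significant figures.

ω_n ≈ 16.9 rad/s

Peak time t_p = π/ω_d, so ω_d = π/t_p = π/0.187 = 16.8 rad/s.
ω_n = ω_d/√(1−ζ²) = 16.8/√0.989 = 16.9 rad/s.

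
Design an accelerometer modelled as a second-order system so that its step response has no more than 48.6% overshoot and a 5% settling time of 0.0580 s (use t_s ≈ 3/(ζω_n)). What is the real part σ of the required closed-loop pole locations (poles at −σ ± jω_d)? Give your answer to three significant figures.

The settling-time spec alone fixes σ = ζω_n = 3/t_s = 3/0.0580 = 51.7.
(Overshoot then fixes ζ = 0.224 and hence ω_d = σ·√(1−ζ²)/ζ = 225 rad/s.)

σ ≈ 51.7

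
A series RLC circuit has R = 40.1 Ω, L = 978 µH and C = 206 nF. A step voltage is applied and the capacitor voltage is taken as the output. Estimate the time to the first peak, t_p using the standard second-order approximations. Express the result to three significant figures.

t_p ≈ 0.0000466 s

For a series RLC circuit (capacitor voltage as output), ω_n = 1/√(LC) = 1/√(978 µH · 206 nF) = 70500 rad/s.
ζ = (R/2)·√(C/L) = (40.1/2)·√(206 nF/978 µH) = 0.291.
ω_d = ω_n√(1−ζ²) = 67400 rad/s. t_p = π/ω_d = 0.0000466 s.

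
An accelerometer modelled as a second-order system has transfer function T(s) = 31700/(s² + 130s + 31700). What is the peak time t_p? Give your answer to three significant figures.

t_p ≈ 0.0190 s

Comparing the denominator to s² + 2ζω_n s + ω_n²: ω_n = √31700 = 178 rad/s, and 2ζω_n = 130 so ζ = 130/(2·178) = 0.365.
The damped frequency ω_d = ω_n√(1−ζ²) = 166 rad/s. Then t_p = π/ω_d = 0.0190 s.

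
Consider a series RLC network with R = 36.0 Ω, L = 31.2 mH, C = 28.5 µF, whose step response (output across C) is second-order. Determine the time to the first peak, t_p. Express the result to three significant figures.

t_p ≈ 0.00353 s

For a series RLC circuit (capacitor voltage as output), ω_n = 1/√(LC) = 1/√(31.2 mH · 28.5 µF) = 1060 rad/s.
ζ = (R/2)·√(C/L) = (36.0/2)·√(28.5 µF/31.2 mH) = 0.544.
ω_d = 1060·√(1 − 0.544²) = 890 rad/s. t_p = π/ω_d = 0.00353 s.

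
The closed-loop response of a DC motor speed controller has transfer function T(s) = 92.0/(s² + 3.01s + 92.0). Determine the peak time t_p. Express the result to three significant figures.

t_p ≈ 0.332 s

Matching coefficients with s² + 2ζω_n s + ω_n² gives ω_n² = 92.0 ⇒ ω_n = 9.59 rad/s, and ζ = 3.01/(2ω_n) = 0.157.
The damped frequency ω_d = ω_n√(1−ζ²) = 9.47 rad/s. Then t_p = π/ω_d = 0.332 s.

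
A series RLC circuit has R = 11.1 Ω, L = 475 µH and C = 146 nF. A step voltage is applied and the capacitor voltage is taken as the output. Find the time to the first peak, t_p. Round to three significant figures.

t_p ≈ 0.0000263 s

For a series RLC circuit (capacitor voltage as output), ω_n = 1/√(LC) = 1/√(475 µH · 146 nF) = 120000 rad/s.
ζ = (R/2)·√(C/L) = (11.1/2)·√(146 nF/475 µH) = 0.0973.
ω_d = ω_n√(1−ζ²) = 120000 rad/s. t_p = π/ω_d = 0.0000263 s.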